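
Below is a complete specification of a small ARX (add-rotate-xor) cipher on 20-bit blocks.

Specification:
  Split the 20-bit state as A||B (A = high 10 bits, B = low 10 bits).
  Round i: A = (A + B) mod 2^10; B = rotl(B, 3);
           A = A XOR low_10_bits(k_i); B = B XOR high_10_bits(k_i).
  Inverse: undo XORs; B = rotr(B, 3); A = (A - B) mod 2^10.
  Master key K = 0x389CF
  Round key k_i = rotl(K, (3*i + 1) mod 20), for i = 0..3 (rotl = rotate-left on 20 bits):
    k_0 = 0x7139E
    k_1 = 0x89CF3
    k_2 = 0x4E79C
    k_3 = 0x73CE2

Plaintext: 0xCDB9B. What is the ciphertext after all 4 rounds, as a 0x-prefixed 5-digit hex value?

0x0F36A

s_0 = plaintext = 0xCDB9B
s_1 = Round(s_0, k_0) = 0x53D1B
s_2 = Round(s_1, k_1) = 0xA66FD
s_3 = Round(s_2, k_2) = 0x82AD4
s_4 = Round(s_3, k_3) = 0x0F36A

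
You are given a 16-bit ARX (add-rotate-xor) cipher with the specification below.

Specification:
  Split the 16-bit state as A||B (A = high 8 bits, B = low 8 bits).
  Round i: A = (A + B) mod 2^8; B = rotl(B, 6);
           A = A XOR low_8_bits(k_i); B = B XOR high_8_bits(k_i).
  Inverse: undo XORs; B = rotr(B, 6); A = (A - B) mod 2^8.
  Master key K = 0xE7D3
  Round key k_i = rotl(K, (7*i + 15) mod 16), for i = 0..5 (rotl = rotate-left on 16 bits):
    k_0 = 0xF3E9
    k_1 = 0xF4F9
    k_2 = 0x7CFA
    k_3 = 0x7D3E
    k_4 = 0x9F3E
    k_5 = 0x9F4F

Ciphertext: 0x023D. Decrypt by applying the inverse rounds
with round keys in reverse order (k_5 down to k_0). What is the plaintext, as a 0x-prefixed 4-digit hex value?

s_0 = ciphertext = 0x023D
s_1 = InvRound(s_0, k_5) = 0xC38A
s_2 = InvRound(s_1, k_4) = 0xA954
s_3 = InvRound(s_2, k_3) = 0xF3A4
s_4 = InvRound(s_3, k_2) = 0xA663
s_5 = InvRound(s_4, k_1) = 0x015E
s_6 = InvRound(s_5, k_0) = 0x32B6

0x32B6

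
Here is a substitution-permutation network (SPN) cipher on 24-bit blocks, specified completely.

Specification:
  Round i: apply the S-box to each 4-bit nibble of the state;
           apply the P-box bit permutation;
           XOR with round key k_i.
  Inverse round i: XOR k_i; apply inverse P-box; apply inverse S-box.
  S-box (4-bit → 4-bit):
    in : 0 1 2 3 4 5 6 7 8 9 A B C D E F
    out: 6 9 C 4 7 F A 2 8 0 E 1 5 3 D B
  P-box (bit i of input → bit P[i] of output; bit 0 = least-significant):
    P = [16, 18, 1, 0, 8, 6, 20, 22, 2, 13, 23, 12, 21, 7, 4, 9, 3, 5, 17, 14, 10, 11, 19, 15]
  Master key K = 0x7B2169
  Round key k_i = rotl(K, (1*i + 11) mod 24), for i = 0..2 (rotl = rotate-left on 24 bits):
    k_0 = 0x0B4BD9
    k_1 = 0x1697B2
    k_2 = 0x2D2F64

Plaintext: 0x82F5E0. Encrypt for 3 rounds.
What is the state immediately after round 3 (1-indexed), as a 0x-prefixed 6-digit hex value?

0xAE96B4

s_0 = plaintext = 0x82F5E0
s_1 = Round(s_0, k_0) = 0xFDB85F
s_2 = Round(s_1, k_1) = 0x630ADB
s_3 = Round(s_2, k_2) = 0xAE96B4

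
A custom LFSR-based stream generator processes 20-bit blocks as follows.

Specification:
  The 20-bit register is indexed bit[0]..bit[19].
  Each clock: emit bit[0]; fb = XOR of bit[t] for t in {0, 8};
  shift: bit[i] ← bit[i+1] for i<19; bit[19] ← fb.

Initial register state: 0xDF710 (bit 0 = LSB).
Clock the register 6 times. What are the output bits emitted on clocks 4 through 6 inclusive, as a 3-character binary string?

reg_0 = 0xDF710
clock 1: out=0, reg = 0xEFB88
clock 2: out=0, reg = 0xF7DC4
clock 3: out=0, reg = 0xFBEE2
clock 4: out=0, reg = 0x7DF71
clock 5: out=1, reg = 0x3EFB8
clock 6: out=0, reg = 0x9F7DC

010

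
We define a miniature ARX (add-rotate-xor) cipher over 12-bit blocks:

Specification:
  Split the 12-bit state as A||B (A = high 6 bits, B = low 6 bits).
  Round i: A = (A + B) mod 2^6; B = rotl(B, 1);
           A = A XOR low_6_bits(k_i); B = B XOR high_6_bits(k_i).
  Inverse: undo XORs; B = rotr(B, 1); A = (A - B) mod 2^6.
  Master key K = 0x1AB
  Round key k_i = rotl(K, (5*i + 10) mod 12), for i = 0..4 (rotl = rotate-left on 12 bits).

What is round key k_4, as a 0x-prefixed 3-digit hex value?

K = 0x1AB
k_0 = rotl(K, (5*0+10) mod 12) = rotl(K, 10) = 0xC6A
k_1 = rotl(K, (5*1+10) mod 12) = rotl(K, 3) = 0xD58
k_2 = rotl(K, (5*2+10) mod 12) = rotl(K, 8) = 0xB1A
k_3 = rotl(K, (5*3+10) mod 12) = rotl(K, 1) = 0x356
k_4 = rotl(K, (5*4+10) mod 12) = rotl(K, 6) = 0xAC6

0xAC6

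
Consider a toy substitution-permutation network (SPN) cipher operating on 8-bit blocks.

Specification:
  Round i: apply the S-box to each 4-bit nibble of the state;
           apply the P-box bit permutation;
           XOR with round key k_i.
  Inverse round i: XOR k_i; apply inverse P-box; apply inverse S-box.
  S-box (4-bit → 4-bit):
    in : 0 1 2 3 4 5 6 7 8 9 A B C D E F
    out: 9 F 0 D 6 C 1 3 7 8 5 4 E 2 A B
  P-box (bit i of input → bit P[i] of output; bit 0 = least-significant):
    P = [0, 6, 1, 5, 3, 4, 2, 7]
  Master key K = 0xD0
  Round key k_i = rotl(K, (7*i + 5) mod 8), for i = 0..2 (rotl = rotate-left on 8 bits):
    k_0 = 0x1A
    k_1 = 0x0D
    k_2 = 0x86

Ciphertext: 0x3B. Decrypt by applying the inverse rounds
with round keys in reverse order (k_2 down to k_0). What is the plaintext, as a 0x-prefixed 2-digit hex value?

s_0 = ciphertext = 0x3B
s_1 = InvRound(s_0, k_2) = 0x10
s_2 = InvRound(s_1, k_1) = 0x86
s_3 = InvRound(s_2, k_0) = 0x12

0x12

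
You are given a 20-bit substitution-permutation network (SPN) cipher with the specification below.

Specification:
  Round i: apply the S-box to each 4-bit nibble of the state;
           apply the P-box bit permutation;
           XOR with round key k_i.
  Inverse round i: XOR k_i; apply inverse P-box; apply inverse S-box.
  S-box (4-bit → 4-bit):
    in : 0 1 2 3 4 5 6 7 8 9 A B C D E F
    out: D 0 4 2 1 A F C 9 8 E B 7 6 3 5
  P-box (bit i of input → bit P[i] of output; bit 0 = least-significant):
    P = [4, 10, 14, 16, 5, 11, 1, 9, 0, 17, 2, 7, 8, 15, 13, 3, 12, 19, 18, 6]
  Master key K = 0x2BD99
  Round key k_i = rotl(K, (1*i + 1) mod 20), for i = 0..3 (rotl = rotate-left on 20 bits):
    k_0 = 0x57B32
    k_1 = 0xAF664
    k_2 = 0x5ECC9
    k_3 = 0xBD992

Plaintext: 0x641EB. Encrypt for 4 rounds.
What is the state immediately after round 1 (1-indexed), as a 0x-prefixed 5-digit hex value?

s_0 = plaintext = 0x641EB
s_1 = Round(s_0, k_0) = 0x86642
s_2 = Round(s_1, k_1) = 0x80789
s_3 = Round(s_2, k_2) = 0x4DF25
s_4 = Round(s_3, k_3) = 0xA6D95

0x86642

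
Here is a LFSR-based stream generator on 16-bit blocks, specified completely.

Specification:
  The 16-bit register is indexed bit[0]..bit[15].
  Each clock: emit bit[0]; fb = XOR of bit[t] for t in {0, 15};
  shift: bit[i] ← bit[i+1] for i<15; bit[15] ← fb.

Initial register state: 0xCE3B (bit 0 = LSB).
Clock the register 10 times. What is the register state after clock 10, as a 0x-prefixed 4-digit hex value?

reg_0 = 0xCE3B
clock 1: out=1, reg = 0x671D
clock 2: out=1, reg = 0xB38E
clock 3: out=0, reg = 0xD9C7
clock 4: out=1, reg = 0x6CE3
clock 5: out=1, reg = 0xB671
clock 6: out=1, reg = 0x5B38
clock 7: out=0, reg = 0x2D9C
clock 8: out=0, reg = 0x16CE
clock 9: out=0, reg = 0x0B67
clock 10: out=1, reg = 0x85B3

0x85B3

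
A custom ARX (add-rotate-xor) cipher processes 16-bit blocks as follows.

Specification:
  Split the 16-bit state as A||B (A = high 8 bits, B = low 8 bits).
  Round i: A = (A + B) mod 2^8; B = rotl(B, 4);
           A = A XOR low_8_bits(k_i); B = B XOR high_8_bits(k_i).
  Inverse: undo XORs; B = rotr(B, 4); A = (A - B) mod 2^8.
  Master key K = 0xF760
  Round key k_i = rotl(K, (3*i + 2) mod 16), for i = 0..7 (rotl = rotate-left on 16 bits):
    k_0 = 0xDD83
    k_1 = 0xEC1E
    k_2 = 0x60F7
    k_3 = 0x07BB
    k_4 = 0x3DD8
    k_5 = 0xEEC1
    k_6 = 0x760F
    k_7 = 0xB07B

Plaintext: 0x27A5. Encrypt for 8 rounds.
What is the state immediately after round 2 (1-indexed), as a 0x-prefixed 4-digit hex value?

s_0 = plaintext = 0x27A5
s_1 = Round(s_0, k_0) = 0x4F87
s_2 = Round(s_1, k_1) = 0xC894
s_3 = Round(s_2, k_2) = 0xAB29
s_4 = Round(s_3, k_3) = 0x6F95
s_5 = Round(s_4, k_4) = 0xDC64
s_6 = Round(s_5, k_5) = 0x81A8
s_7 = Round(s_6, k_6) = 0x26FC
s_8 = Round(s_7, k_7) = 0x597F

0xC894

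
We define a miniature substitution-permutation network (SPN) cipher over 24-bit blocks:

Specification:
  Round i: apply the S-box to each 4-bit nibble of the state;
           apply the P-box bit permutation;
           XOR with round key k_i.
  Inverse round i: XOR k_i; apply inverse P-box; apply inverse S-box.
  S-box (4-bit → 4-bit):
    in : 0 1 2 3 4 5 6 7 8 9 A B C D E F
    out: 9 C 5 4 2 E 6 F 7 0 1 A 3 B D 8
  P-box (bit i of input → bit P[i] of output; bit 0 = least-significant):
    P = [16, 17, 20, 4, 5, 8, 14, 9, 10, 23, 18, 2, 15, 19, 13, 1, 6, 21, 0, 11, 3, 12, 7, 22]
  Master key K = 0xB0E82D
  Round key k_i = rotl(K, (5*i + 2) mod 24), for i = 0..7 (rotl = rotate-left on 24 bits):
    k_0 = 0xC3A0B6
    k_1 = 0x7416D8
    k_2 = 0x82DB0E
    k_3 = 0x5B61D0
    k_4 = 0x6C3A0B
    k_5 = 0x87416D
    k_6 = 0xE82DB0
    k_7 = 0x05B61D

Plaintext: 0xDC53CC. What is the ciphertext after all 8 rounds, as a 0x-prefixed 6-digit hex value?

0x896AC1

s_0 = plaintext = 0xDC53CC
s_1 = Round(s_0, k_0) = 0xAC91DC
s_2 = Round(s_1, k_1) = 0x5315B4
s_3 = Round(s_2, k_2) = 0x44E889
s_4 = Round(s_3, k_3) = 0xFF94F2
s_5 = Round(s_4, k_4) = 0xBD300B
s_6 = Round(s_5, k_5) = 0xE57F19
s_7 = Round(s_6, k_6) = 0x80C73F
s_8 = Round(s_7, k_7) = 0x896AC1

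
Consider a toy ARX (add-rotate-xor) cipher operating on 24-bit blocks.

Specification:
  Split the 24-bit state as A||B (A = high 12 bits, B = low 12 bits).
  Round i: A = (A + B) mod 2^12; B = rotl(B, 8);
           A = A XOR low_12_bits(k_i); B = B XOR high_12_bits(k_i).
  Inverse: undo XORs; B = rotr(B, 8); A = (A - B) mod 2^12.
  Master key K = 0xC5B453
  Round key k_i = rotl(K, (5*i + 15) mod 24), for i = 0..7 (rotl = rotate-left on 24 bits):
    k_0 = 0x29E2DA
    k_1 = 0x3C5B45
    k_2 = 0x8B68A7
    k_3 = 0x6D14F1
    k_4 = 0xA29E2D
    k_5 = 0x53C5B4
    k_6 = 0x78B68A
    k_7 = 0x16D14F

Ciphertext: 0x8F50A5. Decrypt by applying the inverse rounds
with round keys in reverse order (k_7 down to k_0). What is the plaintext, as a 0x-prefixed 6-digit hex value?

s_0 = ciphertext = 0x8F50A5
s_1 = InvRound(s_0, k_7) = 0xD39C81
s_2 = InvRound(s_1, k_6) = 0xB080AB
s_3 = InvRound(s_2, k_5) = 0x547975
s_4 = InvRound(s_3, k_4) = 0x5A75C3
s_5 = InvRound(s_4, k_3) = 0x033123
s_6 = InvRound(s_5, k_2) = 0xF3B959
s_7 = InvRound(s_6, k_1) = 0xAB49CA
s_8 = InvRound(s_7, k_0) = 0x32354B

0x32354B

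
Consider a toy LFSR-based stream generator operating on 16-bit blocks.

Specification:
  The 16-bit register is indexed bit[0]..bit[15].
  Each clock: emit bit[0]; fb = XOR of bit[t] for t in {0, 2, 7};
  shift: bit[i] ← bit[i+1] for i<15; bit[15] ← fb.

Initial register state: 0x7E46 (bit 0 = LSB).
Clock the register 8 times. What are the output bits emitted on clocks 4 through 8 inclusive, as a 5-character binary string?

00010

reg_0 = 0x7E46
clock 1: out=0, reg = 0xBF23
clock 2: out=1, reg = 0xDF91
clock 3: out=1, reg = 0x6FC8
clock 4: out=0, reg = 0xB7E4
clock 5: out=0, reg = 0x5BF2
clock 6: out=0, reg = 0xADF9
clock 7: out=1, reg = 0x56FC
clock 8: out=0, reg = 0x2B7E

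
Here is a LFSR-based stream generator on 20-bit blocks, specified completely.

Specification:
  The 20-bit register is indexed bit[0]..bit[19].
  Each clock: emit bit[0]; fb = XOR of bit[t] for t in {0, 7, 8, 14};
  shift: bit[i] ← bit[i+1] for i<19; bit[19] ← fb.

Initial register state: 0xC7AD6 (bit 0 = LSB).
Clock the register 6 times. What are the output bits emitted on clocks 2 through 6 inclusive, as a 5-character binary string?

11010

reg_0 = 0xC7AD6
clock 1: out=0, reg = 0x63D6B
clock 2: out=1, reg = 0x31EB5
clock 3: out=1, reg = 0x18F5A
clock 4: out=0, reg = 0x8C7AD
clock 5: out=1, reg = 0x463D6
clock 6: out=0, reg = 0xA31EB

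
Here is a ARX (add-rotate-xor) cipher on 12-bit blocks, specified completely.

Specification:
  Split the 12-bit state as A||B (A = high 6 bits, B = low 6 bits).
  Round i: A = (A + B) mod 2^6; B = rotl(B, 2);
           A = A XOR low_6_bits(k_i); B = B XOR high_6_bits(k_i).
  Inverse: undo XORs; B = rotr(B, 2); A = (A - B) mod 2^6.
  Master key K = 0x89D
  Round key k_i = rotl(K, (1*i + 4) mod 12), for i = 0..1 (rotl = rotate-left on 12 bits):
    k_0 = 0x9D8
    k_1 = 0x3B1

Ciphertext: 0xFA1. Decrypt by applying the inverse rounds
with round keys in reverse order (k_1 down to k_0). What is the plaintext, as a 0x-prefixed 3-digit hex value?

0x147

s_0 = ciphertext = 0xFA1
s_1 = InvRound(s_0, k_1) = 0x53B
s_2 = InvRound(s_1, k_0) = 0x147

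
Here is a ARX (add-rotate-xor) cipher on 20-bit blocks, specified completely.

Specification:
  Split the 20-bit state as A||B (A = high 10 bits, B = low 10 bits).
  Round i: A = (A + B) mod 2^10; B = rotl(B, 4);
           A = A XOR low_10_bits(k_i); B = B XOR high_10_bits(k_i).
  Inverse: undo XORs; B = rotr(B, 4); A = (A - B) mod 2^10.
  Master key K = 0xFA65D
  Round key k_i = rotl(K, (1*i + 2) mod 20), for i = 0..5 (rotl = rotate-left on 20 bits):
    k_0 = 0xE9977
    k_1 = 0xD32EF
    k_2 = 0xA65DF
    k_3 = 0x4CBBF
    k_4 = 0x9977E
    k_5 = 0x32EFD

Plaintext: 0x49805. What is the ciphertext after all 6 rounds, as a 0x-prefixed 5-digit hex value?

0x8267A

s_0 = plaintext = 0x49805
s_1 = Round(s_0, k_0) = 0x173F6
s_2 = Round(s_1, k_1) = 0xAF423
s_3 = Round(s_2, k_2) = 0xCFCA9
s_4 = Round(s_3, k_3) = 0x15FA0
s_5 = Round(s_4, k_4) = 0x2246B
s_6 = Round(s_5, k_5) = 0x8267A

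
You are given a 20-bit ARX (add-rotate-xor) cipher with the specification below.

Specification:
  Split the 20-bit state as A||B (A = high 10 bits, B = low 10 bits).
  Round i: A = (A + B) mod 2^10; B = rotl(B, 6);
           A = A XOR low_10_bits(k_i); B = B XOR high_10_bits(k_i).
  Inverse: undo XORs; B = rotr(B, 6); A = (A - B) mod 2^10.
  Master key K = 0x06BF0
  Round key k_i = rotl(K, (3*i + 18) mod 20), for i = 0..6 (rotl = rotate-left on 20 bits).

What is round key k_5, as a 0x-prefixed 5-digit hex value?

0xE00D7

K = 0x06BF0
k_0 = rotl(K, (3*0+18) mod 20) = rotl(K, 18) = 0x01AFC
k_1 = rotl(K, (3*1+18) mod 20) = rotl(K, 1) = 0x0D7E0
k_2 = rotl(K, (3*2+18) mod 20) = rotl(K, 4) = 0x6BF00
k_3 = rotl(K, (3*3+18) mod 20) = rotl(K, 7) = 0x5F803
k_4 = rotl(K, (3*4+18) mod 20) = rotl(K, 10) = 0xFC01A
k_5 = rotl(K, (3*5+18) mod 20) = rotl(K, 13) = 0xE00D7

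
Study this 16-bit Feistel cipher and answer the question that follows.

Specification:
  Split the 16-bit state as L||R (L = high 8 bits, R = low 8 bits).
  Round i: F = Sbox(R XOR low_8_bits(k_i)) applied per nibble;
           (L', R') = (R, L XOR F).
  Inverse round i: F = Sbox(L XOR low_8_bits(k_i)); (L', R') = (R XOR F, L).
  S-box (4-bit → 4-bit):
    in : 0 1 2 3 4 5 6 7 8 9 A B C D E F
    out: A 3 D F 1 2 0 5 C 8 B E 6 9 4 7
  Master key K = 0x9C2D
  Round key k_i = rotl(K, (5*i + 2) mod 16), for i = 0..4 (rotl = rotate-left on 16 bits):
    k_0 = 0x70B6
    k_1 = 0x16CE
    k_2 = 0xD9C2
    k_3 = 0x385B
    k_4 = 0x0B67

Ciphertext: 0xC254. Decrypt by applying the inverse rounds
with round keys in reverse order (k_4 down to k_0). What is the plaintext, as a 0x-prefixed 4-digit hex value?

0x2B21

s_0 = ciphertext = 0xC254
s_1 = InvRound(s_0, k_4) = 0xE6C2
s_2 = InvRound(s_1, k_3) = 0x2BE6
s_3 = InvRound(s_2, k_2) = 0xAE2B
s_4 = InvRound(s_3, k_1) = 0x21AE
s_5 = InvRound(s_4, k_0) = 0x2B21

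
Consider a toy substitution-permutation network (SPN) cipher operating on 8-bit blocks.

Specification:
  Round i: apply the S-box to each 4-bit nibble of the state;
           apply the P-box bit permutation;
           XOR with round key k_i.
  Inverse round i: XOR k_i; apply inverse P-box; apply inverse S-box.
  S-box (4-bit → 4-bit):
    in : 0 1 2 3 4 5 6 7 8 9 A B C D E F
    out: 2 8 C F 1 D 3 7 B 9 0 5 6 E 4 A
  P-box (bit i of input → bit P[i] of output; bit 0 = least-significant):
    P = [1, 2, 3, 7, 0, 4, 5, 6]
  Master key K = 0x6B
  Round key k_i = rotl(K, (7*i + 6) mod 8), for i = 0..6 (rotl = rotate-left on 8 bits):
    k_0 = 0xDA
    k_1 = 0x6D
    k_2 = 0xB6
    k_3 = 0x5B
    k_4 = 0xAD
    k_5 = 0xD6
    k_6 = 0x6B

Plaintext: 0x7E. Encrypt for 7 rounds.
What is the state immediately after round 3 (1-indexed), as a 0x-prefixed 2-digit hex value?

s_0 = plaintext = 0x7E
s_1 = Round(s_0, k_0) = 0xE3
s_2 = Round(s_1, k_1) = 0xC3
s_3 = Round(s_2, k_2) = 0x08
s_4 = Round(s_3, k_3) = 0xCD
s_5 = Round(s_4, k_4) = 0x11
s_6 = Round(s_5, k_5) = 0x16
s_7 = Round(s_6, k_6) = 0x2D

0x08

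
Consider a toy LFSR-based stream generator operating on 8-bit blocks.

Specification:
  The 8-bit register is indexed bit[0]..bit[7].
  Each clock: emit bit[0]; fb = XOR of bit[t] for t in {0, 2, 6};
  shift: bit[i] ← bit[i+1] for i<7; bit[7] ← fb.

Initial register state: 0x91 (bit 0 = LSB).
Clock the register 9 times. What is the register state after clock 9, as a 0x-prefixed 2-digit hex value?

reg_0 = 0x91
clock 1: out=1, reg = 0xC8
clock 2: out=0, reg = 0xE4
clock 3: out=0, reg = 0x72
clock 4: out=0, reg = 0xB9
clock 5: out=1, reg = 0xDC
clock 6: out=0, reg = 0x6E
clock 7: out=0, reg = 0x37
clock 8: out=1, reg = 0x1B
clock 9: out=1, reg = 0x8D

0x8D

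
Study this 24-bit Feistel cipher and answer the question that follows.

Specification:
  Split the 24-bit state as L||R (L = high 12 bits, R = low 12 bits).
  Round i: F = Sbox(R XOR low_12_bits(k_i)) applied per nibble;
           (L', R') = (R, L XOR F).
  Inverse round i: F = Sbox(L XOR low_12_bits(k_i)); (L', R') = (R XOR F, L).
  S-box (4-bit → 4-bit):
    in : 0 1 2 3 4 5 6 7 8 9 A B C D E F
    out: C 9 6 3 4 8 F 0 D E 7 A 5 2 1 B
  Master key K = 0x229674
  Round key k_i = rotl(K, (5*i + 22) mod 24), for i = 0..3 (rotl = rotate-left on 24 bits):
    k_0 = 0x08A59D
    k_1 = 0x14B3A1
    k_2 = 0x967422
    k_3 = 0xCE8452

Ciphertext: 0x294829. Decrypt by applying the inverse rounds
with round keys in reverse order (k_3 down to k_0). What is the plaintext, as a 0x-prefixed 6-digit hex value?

0x5561DF

s_0 = ciphertext = 0x294829
s_1 = InvRound(s_0, k_3) = 0x776294
s_2 = InvRound(s_1, k_2) = 0x110776
s_3 = InvRound(s_2, k_1) = 0x1DF110
s_4 = InvRound(s_3, k_0) = 0x5561DF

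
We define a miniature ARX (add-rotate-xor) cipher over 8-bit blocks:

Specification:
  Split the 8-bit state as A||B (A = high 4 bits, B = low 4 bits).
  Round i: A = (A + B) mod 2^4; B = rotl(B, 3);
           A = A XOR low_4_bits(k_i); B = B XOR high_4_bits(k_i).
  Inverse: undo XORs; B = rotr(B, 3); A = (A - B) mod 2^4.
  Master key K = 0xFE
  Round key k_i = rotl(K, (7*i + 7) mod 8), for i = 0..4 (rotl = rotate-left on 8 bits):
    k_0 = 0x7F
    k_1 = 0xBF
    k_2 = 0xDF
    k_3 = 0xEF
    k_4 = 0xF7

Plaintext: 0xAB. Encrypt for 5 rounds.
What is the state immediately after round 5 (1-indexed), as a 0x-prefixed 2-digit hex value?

0xD2

s_0 = plaintext = 0xAB
s_1 = Round(s_0, k_0) = 0xAA
s_2 = Round(s_1, k_1) = 0xBE
s_3 = Round(s_2, k_2) = 0x6A
s_4 = Round(s_3, k_3) = 0xFB
s_5 = Round(s_4, k_4) = 0xD2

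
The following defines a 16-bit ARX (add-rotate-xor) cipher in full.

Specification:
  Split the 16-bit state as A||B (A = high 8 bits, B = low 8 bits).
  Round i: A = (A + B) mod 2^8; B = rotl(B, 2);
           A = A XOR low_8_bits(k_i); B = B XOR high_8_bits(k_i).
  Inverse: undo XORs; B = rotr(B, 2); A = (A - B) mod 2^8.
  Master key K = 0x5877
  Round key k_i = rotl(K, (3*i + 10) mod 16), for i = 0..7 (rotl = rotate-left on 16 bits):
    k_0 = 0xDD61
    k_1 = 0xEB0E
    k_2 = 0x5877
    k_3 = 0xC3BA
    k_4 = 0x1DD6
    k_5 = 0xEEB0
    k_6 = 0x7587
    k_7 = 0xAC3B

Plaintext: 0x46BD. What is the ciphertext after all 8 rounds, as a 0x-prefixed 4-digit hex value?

s_0 = plaintext = 0x46BD
s_1 = Round(s_0, k_0) = 0x622B
s_2 = Round(s_1, k_1) = 0x8347
s_3 = Round(s_2, k_2) = 0xBD45
s_4 = Round(s_3, k_3) = 0xB8D6
s_5 = Round(s_4, k_4) = 0x5846
s_6 = Round(s_5, k_5) = 0x2EF7
s_7 = Round(s_6, k_6) = 0xA2AA
s_8 = Round(s_7, k_7) = 0x7706

0x7706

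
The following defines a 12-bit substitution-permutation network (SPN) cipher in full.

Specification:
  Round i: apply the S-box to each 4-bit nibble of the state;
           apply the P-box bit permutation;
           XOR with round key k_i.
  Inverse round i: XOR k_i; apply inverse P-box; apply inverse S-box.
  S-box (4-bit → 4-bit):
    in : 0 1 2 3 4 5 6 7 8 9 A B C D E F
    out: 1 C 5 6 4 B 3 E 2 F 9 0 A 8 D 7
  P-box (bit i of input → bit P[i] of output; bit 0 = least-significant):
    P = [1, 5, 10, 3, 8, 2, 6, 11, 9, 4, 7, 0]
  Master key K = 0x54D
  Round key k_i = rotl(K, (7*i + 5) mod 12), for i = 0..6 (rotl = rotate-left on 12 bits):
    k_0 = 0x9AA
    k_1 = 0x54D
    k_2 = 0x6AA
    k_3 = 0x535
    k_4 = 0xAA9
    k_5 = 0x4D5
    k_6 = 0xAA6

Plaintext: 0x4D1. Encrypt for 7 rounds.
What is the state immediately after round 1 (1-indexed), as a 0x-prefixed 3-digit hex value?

0x522

s_0 = plaintext = 0x4D1
s_1 = Round(s_0, k_0) = 0x522
s_2 = Round(s_1, k_1) = 0x21E
s_3 = Round(s_2, k_2) = 0x860
s_4 = Round(s_3, k_3) = 0x423
s_5 = Round(s_4, k_4) = 0xF49
s_6 = Round(s_5, k_5) = 0x22F
s_7 = Round(s_6, k_6) = 0xD44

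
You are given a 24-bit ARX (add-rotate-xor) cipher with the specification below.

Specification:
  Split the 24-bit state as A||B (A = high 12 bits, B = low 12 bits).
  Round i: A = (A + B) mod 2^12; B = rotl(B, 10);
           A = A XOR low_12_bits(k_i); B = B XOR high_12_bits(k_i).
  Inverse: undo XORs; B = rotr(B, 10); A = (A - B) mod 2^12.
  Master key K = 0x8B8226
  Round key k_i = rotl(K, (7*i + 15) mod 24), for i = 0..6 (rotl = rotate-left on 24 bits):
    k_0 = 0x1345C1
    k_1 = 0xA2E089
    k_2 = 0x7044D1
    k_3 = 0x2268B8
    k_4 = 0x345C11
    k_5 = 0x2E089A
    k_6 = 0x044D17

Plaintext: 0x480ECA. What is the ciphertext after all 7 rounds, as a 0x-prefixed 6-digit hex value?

0x78FE3B

s_0 = plaintext = 0x480ECA
s_1 = Round(s_0, k_0) = 0x68BA86
s_2 = Round(s_1, k_1) = 0x19808F
s_3 = Round(s_2, k_2) = 0x6F6B27
s_4 = Round(s_3, k_3) = 0xAA5CEF
s_5 = Round(s_4, k_4) = 0xB85C7E
s_6 = Round(s_5, k_5) = 0x0999FF
s_7 = Round(s_6, k_6) = 0x78FE3B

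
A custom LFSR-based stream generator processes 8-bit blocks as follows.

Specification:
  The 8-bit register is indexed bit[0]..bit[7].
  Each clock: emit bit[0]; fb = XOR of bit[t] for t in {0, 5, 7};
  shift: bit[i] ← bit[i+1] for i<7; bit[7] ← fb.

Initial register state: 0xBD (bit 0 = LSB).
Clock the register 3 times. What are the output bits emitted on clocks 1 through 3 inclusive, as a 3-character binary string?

101

reg_0 = 0xBD
clock 1: out=1, reg = 0xDE
clock 2: out=0, reg = 0xEF
clock 3: out=1, reg = 0xF7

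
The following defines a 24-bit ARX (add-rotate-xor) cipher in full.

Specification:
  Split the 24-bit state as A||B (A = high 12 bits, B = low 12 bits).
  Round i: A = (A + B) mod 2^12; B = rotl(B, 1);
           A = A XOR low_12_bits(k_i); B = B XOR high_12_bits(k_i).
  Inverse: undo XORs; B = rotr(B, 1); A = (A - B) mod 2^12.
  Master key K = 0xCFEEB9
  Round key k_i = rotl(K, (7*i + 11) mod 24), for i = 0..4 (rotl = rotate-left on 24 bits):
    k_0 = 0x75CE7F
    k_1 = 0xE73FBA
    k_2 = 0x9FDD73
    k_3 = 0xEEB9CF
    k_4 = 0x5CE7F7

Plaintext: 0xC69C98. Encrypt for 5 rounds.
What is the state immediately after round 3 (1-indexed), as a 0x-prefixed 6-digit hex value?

0x18ACAD

s_0 = plaintext = 0xC69C98
s_1 = Round(s_0, k_0) = 0x77EE6D
s_2 = Round(s_1, k_1) = 0xA512A8
s_3 = Round(s_2, k_2) = 0x18ACAD
s_4 = Round(s_3, k_3) = 0x7F87B0
s_5 = Round(s_4, k_4) = 0x85FAAE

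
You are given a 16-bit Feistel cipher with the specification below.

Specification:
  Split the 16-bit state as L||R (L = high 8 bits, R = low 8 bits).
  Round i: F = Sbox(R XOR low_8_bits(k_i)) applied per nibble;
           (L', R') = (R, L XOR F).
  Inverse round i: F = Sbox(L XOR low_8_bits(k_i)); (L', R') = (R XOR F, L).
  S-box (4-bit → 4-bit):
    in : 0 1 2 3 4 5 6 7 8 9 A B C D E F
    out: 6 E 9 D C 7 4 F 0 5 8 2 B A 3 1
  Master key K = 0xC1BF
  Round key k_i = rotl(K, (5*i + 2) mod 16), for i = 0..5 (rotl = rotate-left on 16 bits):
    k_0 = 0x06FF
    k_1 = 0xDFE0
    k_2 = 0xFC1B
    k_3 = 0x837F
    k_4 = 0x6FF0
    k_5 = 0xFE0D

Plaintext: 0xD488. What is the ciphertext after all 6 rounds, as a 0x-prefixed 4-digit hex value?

s_0 = plaintext = 0xD488
s_1 = Round(s_0, k_0) = 0x882B
s_2 = Round(s_1, k_1) = 0x2B3A
s_3 = Round(s_2, k_2) = 0x3AB5
s_4 = Round(s_3, k_3) = 0xB582
s_5 = Round(s_4, k_4) = 0x824C
s_6 = Round(s_5, k_5) = 0x4C4C

0x4C4C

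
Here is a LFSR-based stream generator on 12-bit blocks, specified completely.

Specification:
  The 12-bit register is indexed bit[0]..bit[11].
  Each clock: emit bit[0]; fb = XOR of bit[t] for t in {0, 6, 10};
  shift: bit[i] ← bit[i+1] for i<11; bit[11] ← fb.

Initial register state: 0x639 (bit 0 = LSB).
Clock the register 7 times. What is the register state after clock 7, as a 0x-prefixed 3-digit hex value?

reg_0 = 0x639
clock 1: out=1, reg = 0x31C
clock 2: out=0, reg = 0x18E
clock 3: out=0, reg = 0x0C7
clock 4: out=1, reg = 0x063
clock 5: out=1, reg = 0x031
clock 6: out=1, reg = 0x818
clock 7: out=0, reg = 0x40C

0x40C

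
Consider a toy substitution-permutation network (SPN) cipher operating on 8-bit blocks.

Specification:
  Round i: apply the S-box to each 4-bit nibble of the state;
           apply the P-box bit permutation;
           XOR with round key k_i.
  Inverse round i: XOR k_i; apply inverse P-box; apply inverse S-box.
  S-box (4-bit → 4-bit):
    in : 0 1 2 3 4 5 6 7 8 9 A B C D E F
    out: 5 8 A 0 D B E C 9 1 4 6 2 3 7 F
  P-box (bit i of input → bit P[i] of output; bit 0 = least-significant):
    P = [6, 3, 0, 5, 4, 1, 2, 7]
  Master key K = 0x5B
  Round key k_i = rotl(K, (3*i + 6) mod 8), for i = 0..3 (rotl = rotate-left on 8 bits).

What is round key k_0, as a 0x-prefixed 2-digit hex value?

0xD6

K = 0x5B
k_0 = rotl(K, (3*0+6) mod 8) = rotl(K, 6) = 0xD6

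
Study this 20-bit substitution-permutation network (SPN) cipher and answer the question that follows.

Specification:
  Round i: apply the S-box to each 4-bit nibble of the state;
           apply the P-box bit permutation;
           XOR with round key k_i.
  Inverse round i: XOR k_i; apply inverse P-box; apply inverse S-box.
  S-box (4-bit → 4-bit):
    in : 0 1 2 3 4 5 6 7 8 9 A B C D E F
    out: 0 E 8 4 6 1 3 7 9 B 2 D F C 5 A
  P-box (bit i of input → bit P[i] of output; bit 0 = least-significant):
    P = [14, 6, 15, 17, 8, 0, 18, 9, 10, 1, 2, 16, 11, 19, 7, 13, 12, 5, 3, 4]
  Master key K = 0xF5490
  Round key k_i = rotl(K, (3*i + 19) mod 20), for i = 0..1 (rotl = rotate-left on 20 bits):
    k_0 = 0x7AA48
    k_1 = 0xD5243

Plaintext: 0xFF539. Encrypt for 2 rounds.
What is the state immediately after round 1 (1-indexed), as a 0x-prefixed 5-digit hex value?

0x9CE38

s_0 = plaintext = 0xFF539
s_1 = Round(s_0, k_0) = 0x9CE38
s_2 = Round(s_1, k_1) = 0x32EF7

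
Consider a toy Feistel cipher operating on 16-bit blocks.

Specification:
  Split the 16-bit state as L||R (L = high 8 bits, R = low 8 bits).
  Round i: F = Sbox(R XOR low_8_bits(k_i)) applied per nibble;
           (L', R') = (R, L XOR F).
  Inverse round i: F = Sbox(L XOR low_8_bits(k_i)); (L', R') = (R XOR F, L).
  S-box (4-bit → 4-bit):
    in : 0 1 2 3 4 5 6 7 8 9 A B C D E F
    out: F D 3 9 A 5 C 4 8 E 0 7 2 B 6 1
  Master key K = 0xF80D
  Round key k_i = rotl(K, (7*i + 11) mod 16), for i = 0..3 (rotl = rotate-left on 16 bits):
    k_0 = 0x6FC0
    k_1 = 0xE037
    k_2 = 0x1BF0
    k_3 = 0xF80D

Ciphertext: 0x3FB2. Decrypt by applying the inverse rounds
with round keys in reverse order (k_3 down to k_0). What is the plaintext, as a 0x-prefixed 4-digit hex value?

s_0 = ciphertext = 0x3FB2
s_1 = InvRound(s_0, k_3) = 0x213F
s_2 = InvRound(s_1, k_2) = 0x8221
s_3 = InvRound(s_2, k_1) = 0x5482
s_4 = InvRound(s_3, k_0) = 0x6854

0x6854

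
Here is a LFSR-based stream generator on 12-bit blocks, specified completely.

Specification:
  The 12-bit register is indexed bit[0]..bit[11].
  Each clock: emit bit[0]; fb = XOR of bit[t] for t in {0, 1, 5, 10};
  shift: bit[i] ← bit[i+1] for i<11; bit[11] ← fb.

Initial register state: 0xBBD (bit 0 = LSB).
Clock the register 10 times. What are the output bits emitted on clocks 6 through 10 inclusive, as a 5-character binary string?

10111

reg_0 = 0xBBD
clock 1: out=1, reg = 0x5DE
clock 2: out=0, reg = 0x2EF
clock 3: out=1, reg = 0x977
clock 4: out=1, reg = 0xCBB
clock 5: out=1, reg = 0x65D
clock 6: out=1, reg = 0x32E
clock 7: out=0, reg = 0x197
clock 8: out=1, reg = 0x0CB
clock 9: out=1, reg = 0x065
clock 10: out=1, reg = 0x032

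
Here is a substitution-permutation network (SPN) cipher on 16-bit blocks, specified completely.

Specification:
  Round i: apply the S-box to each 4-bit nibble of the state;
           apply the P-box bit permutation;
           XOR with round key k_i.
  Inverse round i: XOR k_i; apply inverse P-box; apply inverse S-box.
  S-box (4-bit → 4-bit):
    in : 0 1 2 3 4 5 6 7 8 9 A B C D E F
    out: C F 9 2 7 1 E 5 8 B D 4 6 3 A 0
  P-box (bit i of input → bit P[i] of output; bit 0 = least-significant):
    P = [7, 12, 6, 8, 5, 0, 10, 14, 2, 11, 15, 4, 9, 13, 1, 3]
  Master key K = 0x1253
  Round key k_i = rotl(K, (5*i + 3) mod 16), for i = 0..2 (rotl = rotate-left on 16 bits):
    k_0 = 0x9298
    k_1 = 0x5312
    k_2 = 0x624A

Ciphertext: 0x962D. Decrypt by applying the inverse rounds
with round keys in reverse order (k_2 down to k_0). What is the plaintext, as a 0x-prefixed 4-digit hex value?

s_0 = ciphertext = 0x962D
s_1 = InvRound(s_0, k_2) = 0xC71C
s_2 = InvRound(s_1, k_1) = 0x07B3
s_3 = InvRound(s_2, k_0) = 0x0B4E

0x0B4E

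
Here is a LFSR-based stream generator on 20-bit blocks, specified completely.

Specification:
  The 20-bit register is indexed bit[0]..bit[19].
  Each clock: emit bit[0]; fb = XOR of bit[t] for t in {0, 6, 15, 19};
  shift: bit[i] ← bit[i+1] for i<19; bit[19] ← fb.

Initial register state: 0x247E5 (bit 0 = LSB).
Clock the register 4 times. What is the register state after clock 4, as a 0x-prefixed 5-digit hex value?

0xA247E

reg_0 = 0x247E5
clock 1: out=1, reg = 0x123F2
clock 2: out=0, reg = 0x891F9
clock 3: out=1, reg = 0x448FC
clock 4: out=0, reg = 0xA247E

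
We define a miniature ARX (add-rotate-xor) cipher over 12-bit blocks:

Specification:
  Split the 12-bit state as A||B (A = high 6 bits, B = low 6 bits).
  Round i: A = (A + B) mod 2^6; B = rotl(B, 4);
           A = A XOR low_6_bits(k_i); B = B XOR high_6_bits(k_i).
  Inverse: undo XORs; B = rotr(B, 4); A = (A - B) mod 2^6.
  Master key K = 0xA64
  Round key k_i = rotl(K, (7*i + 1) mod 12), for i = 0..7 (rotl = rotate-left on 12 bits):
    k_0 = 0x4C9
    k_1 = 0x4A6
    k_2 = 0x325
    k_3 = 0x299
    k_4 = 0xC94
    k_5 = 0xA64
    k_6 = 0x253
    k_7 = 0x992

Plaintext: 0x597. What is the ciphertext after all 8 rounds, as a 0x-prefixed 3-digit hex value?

s_0 = plaintext = 0x597
s_1 = Round(s_0, k_0) = 0x926
s_2 = Round(s_1, k_1) = 0xB3B
s_3 = Round(s_2, k_2) = 0x0B2
s_4 = Round(s_3, k_3) = 0xB66
s_5 = Round(s_4, k_4) = 0x1DB
s_6 = Round(s_5, k_5) = 0x19F
s_7 = Round(s_6, k_6) = 0xDBE
s_8 = Round(s_7, k_7) = 0x989

0x989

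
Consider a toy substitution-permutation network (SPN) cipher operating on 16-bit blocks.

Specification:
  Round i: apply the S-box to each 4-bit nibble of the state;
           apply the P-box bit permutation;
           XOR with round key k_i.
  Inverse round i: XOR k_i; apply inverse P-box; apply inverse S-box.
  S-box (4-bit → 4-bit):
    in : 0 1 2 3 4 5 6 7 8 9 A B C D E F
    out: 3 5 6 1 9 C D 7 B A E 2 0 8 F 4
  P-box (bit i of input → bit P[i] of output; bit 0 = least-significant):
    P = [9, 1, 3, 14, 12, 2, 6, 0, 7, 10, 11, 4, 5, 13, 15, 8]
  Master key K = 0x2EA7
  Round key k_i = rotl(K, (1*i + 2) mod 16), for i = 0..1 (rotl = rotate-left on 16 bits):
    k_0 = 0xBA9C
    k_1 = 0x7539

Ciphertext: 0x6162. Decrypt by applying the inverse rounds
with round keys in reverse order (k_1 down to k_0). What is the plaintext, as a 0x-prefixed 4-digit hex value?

s_0 = ciphertext = 0x6162
s_1 = InvRound(s_0, k_1) = 0xC962
s_2 = InvRound(s_1, k_0) = 0x847E

0x847E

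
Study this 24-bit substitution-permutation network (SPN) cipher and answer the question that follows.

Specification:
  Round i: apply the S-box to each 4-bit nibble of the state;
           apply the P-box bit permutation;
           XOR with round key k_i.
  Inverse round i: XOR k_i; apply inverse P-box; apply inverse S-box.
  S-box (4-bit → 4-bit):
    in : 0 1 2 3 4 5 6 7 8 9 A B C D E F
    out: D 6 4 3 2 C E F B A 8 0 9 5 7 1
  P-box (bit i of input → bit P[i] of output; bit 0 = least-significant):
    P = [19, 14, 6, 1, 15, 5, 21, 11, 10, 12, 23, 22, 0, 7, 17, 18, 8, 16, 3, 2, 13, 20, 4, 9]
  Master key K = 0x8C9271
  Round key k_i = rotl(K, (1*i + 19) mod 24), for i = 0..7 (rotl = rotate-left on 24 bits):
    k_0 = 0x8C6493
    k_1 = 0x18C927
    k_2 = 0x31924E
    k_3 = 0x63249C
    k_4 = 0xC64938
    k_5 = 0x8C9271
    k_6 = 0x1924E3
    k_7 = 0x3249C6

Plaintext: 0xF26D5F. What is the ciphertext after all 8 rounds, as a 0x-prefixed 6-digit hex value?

0x52F068

s_0 = plaintext = 0xF26D5F
s_1 = Round(s_0, k_0) = 0x22481B
s_2 = Round(s_1, k_1) = 0x78DD9F
s_3 = Round(s_2, k_2) = 0xAABD7B
s_4 = Round(s_3, k_3) = 0xC3AAB8
s_5 = Round(s_4, k_4) = 0x8B2A3A
s_6 = Round(s_5, k_5) = 0xDE3053
s_7 = Round(s_6, k_6) = 0xF0497A
s_8 = Round(s_7, k_7) = 0x52F068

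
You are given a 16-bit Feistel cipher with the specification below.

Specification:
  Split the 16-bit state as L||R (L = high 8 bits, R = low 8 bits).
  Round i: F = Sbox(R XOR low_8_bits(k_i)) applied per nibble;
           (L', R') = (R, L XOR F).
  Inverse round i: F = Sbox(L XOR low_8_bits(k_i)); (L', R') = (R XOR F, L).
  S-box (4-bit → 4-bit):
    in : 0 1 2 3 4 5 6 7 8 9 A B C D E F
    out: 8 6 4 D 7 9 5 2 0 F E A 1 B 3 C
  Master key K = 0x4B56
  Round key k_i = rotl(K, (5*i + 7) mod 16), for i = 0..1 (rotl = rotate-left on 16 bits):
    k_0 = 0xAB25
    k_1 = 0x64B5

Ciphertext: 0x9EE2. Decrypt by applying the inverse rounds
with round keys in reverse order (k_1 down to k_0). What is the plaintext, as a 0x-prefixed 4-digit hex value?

s_0 = ciphertext = 0x9EE2
s_1 = InvRound(s_0, k_1) = 0xA89E
s_2 = InvRound(s_1, k_0) = 0x95A8

0x95A8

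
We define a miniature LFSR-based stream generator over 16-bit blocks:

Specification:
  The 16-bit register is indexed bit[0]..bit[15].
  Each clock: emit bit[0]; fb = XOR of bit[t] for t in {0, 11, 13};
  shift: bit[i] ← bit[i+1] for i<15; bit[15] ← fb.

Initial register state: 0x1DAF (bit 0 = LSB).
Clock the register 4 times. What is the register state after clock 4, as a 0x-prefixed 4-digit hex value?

0xC1DA

reg_0 = 0x1DAF
clock 1: out=1, reg = 0x0ED7
clock 2: out=1, reg = 0x076B
clock 3: out=1, reg = 0x83B5
clock 4: out=1, reg = 0xC1DA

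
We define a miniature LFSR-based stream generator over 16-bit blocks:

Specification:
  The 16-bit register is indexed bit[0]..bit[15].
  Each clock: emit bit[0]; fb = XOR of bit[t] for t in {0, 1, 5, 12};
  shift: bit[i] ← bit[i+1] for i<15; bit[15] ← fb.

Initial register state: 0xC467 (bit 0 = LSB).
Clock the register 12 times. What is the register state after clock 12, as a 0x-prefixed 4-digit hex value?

0x4CBC

reg_0 = 0xC467
clock 1: out=1, reg = 0xE233
clock 2: out=1, reg = 0xF119
clock 3: out=1, reg = 0x788C
clock 4: out=0, reg = 0xBC46
clock 5: out=0, reg = 0x5E23
clock 6: out=1, reg = 0x2F11
clock 7: out=1, reg = 0x9788
clock 8: out=0, reg = 0xCBC4
clock 9: out=0, reg = 0x65E2
clock 10: out=0, reg = 0x32F1
clock 11: out=1, reg = 0x9978
clock 12: out=0, reg = 0x4CBC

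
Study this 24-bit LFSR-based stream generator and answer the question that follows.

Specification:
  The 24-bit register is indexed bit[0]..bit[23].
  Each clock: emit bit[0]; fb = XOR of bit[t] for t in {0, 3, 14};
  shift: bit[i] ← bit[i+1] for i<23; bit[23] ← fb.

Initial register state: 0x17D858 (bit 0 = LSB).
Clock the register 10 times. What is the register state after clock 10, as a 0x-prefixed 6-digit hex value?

reg_0 = 0x17D858
clock 1: out=0, reg = 0x0BEC2C
clock 2: out=0, reg = 0x05F616
clock 3: out=0, reg = 0x82FB0B
clock 4: out=1, reg = 0xC17D85
clock 5: out=1, reg = 0x60BEC2
clock 6: out=0, reg = 0x305F61
clock 7: out=1, reg = 0x182FB0
clock 8: out=0, reg = 0x0C17D8
clock 9: out=0, reg = 0x860BEC
clock 10: out=0, reg = 0xC305F6

0xC305F6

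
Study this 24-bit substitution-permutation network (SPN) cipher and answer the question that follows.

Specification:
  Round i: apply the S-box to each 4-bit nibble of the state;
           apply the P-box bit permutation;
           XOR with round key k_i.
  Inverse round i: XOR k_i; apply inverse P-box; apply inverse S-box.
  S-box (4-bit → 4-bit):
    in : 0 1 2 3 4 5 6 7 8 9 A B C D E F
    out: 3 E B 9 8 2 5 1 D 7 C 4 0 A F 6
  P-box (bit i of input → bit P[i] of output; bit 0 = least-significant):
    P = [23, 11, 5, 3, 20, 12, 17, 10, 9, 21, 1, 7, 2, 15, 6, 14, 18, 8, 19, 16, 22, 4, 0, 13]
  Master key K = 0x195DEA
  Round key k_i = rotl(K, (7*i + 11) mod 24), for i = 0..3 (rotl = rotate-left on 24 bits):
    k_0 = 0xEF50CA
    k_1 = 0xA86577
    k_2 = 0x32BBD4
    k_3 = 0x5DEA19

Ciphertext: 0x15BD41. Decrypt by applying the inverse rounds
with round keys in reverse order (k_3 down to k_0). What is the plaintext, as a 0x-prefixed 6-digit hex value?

0x3D06A0

s_0 = ciphertext = 0x15BD41
s_1 = InvRound(s_0, k_3) = 0x0FA7D4
s_2 = InvRound(s_1, k_2) = 0xC8C525
s_3 = InvRound(s_2, k_1) = 0x2CFFCC
s_4 = InvRound(s_3, k_0) = 0x3D06A0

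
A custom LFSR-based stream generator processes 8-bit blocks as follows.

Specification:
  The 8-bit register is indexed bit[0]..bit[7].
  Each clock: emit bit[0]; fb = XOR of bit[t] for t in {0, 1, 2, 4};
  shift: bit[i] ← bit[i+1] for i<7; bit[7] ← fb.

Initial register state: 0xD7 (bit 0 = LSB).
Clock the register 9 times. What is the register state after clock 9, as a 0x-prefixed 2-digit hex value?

0xE2

reg_0 = 0xD7
clock 1: out=1, reg = 0x6B
clock 2: out=1, reg = 0x35
clock 3: out=1, reg = 0x9A
clock 4: out=0, reg = 0x4D
clock 5: out=1, reg = 0x26
clock 6: out=0, reg = 0x13
clock 7: out=1, reg = 0x89
clock 8: out=1, reg = 0xC4
clock 9: out=0, reg = 0xE2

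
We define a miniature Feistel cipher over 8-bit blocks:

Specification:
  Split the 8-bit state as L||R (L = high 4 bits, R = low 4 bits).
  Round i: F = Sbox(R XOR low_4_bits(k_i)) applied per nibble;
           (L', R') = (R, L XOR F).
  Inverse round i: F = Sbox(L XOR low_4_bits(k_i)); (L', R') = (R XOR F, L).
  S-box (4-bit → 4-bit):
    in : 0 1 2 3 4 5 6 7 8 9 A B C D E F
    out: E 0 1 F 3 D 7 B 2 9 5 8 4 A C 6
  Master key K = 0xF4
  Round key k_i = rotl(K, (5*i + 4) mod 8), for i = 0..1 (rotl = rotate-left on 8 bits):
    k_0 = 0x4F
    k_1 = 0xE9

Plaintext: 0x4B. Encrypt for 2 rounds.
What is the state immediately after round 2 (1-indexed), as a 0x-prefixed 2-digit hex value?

0x77

s_0 = plaintext = 0x4B
s_1 = Round(s_0, k_0) = 0xB7
s_2 = Round(s_1, k_1) = 0x77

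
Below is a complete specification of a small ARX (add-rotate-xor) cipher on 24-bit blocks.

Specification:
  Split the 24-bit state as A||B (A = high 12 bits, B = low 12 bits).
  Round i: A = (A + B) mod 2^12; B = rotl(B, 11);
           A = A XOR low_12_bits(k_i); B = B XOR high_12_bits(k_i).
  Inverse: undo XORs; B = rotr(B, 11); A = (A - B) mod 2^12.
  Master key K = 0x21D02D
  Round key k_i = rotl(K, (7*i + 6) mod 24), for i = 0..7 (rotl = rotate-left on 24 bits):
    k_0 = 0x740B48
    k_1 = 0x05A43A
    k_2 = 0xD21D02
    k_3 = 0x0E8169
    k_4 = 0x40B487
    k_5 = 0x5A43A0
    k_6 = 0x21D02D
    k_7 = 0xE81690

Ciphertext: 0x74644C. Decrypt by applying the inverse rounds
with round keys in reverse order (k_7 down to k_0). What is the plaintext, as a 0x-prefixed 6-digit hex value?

0xEAE324

s_0 = ciphertext = 0x74644C
s_1 = InvRound(s_0, k_7) = 0xC3B59B
s_2 = InvRound(s_1, k_6) = 0xD0AF0C
s_3 = InvRound(s_2, k_5) = 0x959551
s_4 = InvRound(s_3, k_4) = 0xB2A2B4
s_5 = InvRound(s_4, k_3) = 0x58B4B8
s_6 = InvRound(s_5, k_2) = 0x556333
s_7 = InvRound(s_6, k_1) = 0xA9A6D2
s_8 = InvRound(s_7, k_0) = 0xEAE324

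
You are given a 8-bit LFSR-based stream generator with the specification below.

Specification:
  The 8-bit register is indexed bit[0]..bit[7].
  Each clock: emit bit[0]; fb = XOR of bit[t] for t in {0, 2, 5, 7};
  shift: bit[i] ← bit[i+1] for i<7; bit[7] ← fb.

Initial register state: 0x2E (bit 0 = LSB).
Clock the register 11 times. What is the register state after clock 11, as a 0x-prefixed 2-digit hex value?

reg_0 = 0x2E
clock 1: out=0, reg = 0x17
clock 2: out=1, reg = 0x0B
clock 3: out=1, reg = 0x85
clock 4: out=1, reg = 0xC2
clock 5: out=0, reg = 0xE1
clock 6: out=1, reg = 0xF0
clock 7: out=0, reg = 0x78
clock 8: out=0, reg = 0xBC
clock 9: out=0, reg = 0xDE
clock 10: out=0, reg = 0x6F
clock 11: out=1, reg = 0xB7

0xB7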